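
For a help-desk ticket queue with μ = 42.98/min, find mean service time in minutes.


Mean service time = 1/μ = 1/42.98 minute = 0.02327 minute
In minutes: 0.02327 × 1 = 0.02327 min

Final: 0.02327 min


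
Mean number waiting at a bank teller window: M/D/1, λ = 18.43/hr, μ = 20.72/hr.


ρ = 18.43/20.72 = 0.8895
M/D/1: Lq = ρ²/(2(1−ρ)) = 0.7912/(2·0.1105) = 3.57928

Final: 3.57928


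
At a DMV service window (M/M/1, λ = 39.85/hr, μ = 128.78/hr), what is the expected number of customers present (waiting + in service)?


ρ = λ/μ = 39.85/128.78 = 0.3094
L = ρ/(1−ρ) = 0.3094/(1 − 0.3094) = 0.3094/0.6906 = 0.4481

Final: 0.4481


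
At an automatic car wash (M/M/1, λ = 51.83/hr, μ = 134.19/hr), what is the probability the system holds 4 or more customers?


ρ = 51.83/134.19 = 0.3862
P(N ≥ n) = ρ^n = 0.3862^4 = 0.022256

Final: 0.022256


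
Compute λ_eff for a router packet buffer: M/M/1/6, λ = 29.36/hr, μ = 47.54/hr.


ρ = 0.6176; P_K = (1−ρ)ρ^6/(1−ρ^7) = 0.021971
λ_eff = λ(1 − P_K) = 29.36·(1 − 0.021971) = 29.36·0.978029 = 28.7149 /hr

Final: 28.7149 /hr


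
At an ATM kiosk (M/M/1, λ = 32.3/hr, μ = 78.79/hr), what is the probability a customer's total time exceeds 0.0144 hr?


W ~ Exponential(μ−λ) for M/M/1.
μ − λ = 78.79 − 32.3 = 46.4900
P(W > t) = e^{−(μ−λ)t} = e^{−0.6695} = 0.511987

Final: 0.511987


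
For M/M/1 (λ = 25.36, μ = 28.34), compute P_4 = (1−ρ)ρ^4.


ρ = 25.36/28.34 = 0.8948
P_n = (1−ρ)·ρ^n = (1 − 0.8948)·0.8948^4 = 0.1052·0.641206 = 0.067424

Final: 0.067424


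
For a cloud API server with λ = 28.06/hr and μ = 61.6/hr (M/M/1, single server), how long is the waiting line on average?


ρ = 28.06/61.6 = 0.4555
Lq = ρ²/(1−ρ) = 0.2075/0.5445 = 0.3811

Final: 0.3811


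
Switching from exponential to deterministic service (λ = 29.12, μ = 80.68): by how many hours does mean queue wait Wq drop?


ρ = 29.12/80.68 = 0.3609
Wq(M/M/1) = ρ/(μ−λ) = 0.3609/51.56 = 0.007000 hr
Wq(M/D/1) = ρ/(2(μ−λ)) = 0.003500 hr
Savings = 0.007000 − 0.003500 = 0.003500 hr

Final: 0.003500 hr


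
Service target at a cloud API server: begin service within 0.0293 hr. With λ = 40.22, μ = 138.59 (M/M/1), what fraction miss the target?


ρ = 40.22/138.59 = 0.2902
P(Wq > t) = ρ·e^{−(μ−λ)t} = 0.2902·e^{−2.8822}
= 0.2902·0.056009 = 0.016254

Final: 0.016254


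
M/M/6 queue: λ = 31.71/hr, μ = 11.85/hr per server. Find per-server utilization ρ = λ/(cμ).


ρ = λ/(cμ) = 31.71/(6·11.85) = 31.71/71.10 = 0.4460

Final: 0.4460


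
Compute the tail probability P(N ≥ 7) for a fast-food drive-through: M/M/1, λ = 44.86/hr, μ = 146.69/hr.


ρ = 44.86/146.69 = 0.3058
P(N ≥ n) = ρ^n = 0.3058^7 = 0.0002502

Final: 0.0002502


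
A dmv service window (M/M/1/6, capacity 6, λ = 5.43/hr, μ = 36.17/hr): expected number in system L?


ρ = 5.43/36.17 = 0.1501
L = ρ[1 − (K+1)ρ^K + Kρ^(K+1)] / [(1−ρ)(1−ρ^(K+1))]
Numerator: 0.1501·(1 − 7·0.00001145 + 6·0.000001719) = 0.150114
Denominator: (0.8499)·(0.999998) = 0.849874
L = 0.150114/0.849874 = 0.1766

Final: 0.1766


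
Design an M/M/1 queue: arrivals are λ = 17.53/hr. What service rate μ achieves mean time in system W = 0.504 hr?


W = 1/(μ−λ) ⇒ μ − λ = 1/W = 1/0.504 = 1.9841
μ = λ + 1/W = 17.53 + 1.9841 = 19.5141 per hr

Final: 19.5141 /hr


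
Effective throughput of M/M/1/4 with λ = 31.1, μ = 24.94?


ρ = 1.2470; P_K = (1−ρ)ρ^4/(1−ρ^5) = 0.296358
λ_eff = λ(1 − P_K) = 31.1·(1 − 0.296358) = 31.1·0.703642 = 21.8833 /hr

Final: 21.8833 /hr


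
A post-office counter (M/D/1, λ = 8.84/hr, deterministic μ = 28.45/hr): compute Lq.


ρ = 8.84/28.45 = 0.3107
M/D/1: Lq = ρ²/(2(1−ρ)) = 0.09655/(2·0.6893) = 0.07003

Final: 0.07003


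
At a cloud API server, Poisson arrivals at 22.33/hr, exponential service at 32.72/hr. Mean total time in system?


W = 1/(μ−λ) = 1/(32.72 − 22.33) = 1/10.39 = 0.09625 hr

Final: 0.09625 hr


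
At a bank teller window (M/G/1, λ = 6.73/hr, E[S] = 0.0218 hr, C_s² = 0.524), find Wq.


ρ = λ·E[S] = 6.73·0.0218 = 0.1467
E[S²] = E[S]²(1+C_s²) = 0.0218²·(1+0.524) = 0.0007243
Wq = λ·E[S²]/(2(1−ρ)) = 6.73·0.0007243/(2·0.8533) = 0.002856 hr

Final: 0.002856 hr


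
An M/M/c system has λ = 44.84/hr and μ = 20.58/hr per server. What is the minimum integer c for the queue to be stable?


Stability requires cμ > λ ⇔ c > λ/μ.
λ/μ = 44.84/20.58 = 2.1788
Minimum integer c = ⌊2.1788⌋ + 1 = 3
Check: 3·20.58 = 61.74 > 44.84, while 2·20.58 = 41.16 ≤ 44.84

Final: 3 servers


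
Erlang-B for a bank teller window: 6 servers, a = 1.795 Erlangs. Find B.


B(c,a) = (a^c/c!) / Σ_{k=0}^{c} a^k/k!
a^6/6! = 0.046457
Σ terms (k=0..6): 1.00000 + 1.79500 + 1.61101 + 0.96392 + 0.43256 + 0.15529 + 0.04646 = 6.004242
B = 0.046457/6.004242 = 0.007737

Final: 0.007737


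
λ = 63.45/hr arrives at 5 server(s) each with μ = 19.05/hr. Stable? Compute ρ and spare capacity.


Total capacity cμ = 5·19.05 = 95.25/hr
ρ = λ/(cμ) = 63.45/95.25 = 0.6661
Stable ⇔ ρ < 1: YES
Spare capacity = cμ − λ = 95.25 − 63.45 = 31.80/hr

Final: ρ = 0.6661; stable; margin = 31.80/hr


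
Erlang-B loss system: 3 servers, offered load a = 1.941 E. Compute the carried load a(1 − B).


B(3,1.941) = 0.201667 (Erlang-B)
Carried load = a(1 − B) = 1.941·(1 − 0.201667) = 1.941·0.798333 = 1.5496 E

Final: 1.5496 Erlangs


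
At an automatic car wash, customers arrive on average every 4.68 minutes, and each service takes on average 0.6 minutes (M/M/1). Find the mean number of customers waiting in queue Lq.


λ = 60/4.68 = 12.8205 /hr
μ = 60/0.6 = 100.0000 /hr
ρ = λ/μ = 12.8205/100.0000 = 0.1282
Lq = ρ²/(1−ρ) = 0.01644/0.8718 = 0.01885

Final: 0.01885


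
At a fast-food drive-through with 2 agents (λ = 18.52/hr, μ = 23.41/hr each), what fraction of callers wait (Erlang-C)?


a = λ/μ = 0.7911; ρ = a/2 = 0.3956
P₀ = 0.433119 (from M/M/c formula)
C(c,a) = [a^c/(c!(1−ρ))]·P₀ = [0.62586/(2·0.6044)]·0.433119
= 0.51772·0.433119 = 0.224234

Final: 0.224234


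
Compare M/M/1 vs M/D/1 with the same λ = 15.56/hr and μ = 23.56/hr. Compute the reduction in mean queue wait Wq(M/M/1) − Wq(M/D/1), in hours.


ρ = 15.56/23.56 = 0.6604
Wq(M/M/1) = ρ/(μ−λ) = 0.6604/8.00 = 0.08256 hr
Wq(M/D/1) = ρ/(2(μ−λ)) = 0.04128 hr
Savings = 0.08256 − 0.04128 = 0.04128 hr

Final: 0.04128 hr


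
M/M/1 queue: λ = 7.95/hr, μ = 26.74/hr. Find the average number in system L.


ρ = λ/μ = 7.95/26.74 = 0.2973
L = ρ/(1−ρ) = 0.2973/(1 − 0.2973) = 0.2973/0.7027 = 0.4231

Final: 0.4231


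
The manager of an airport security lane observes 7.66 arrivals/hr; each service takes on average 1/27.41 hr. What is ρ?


ρ = λ/μ = 7.66/27.41 = 0.2795

Final: 0.2795


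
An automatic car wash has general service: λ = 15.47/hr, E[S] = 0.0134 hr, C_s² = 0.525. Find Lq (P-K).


ρ = λ·E[S] = 15.47·0.0134 = 0.2073
Lq = ρ²(1+C_s²)/(2(1−ρ)) = 0.04297·(1+0.525)/(2·0.7927)
= 0.04297·1.5250/1.5854 = 0.04134

Final: 0.04134


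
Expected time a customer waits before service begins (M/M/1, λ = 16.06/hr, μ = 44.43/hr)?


ρ = 16.06/44.43 = 0.3615
Wq = ρ/(μ−λ) = 0.3615/(44.43 − 16.06) = 0.3615/28.37 = 0.01274 hr

Final: 0.01274 hr


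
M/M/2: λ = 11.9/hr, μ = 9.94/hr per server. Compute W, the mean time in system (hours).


a = 1.1972; ρ = 0.5986; P₀ = 0.251101
Lq = P₀·a^c·ρ/(c!(1−ρ)²) = 0.66849
Wq = Lq/λ = 0.66849/11.9 = 0.05618 hr
W = Wq + 1/μ = 0.05618 + 0.10060 = 0.15678 hr

Final: 0.15678 hr


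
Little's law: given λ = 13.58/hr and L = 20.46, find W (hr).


W = L/λ = 20.46/13.58 = 1.5066 hr

Final: 1.5066 hr


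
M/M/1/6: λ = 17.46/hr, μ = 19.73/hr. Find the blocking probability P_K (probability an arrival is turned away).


ρ = λ/μ = 17.46/19.73 = 0.8849
P_K = (1−ρ)ρ^K/(1−ρ^(K+1)) = (0.1151·0.480289)/(1 − 0.425030)
= 0.055259/0.574970 = 0.096107

Final: 0.096107


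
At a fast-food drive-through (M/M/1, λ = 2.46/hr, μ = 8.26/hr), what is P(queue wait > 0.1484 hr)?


ρ = 2.46/8.26 = 0.2978
P(Wq > t) = ρ·e^{−(μ−λ)t} = 0.2978·e^{−0.8607}
= 0.2978·0.422858 = 0.125936

Final: 0.125936


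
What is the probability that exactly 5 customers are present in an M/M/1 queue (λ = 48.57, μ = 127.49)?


ρ = 48.57/127.49 = 0.3810
P_n = (1−ρ)·ρ^n = (1 − 0.3810)·0.3810^5 = 0.6190·0.008025 = 0.004968

Final: 0.004968


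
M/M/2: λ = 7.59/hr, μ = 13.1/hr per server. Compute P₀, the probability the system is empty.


a = λ/μ = 7.59/13.1 = 0.5794; ρ = a/c = 0.2897
Σ_{k=0}^{1} a^k/k! (terms k=0..1) = 1.00000 + 0.57939 = 1.57939
Tail: a^2/(2!(1−ρ)) = 0.33569/(2·0.7103) = 0.23630
P₀ = 1/(1.57939 + 0.23630) = 1/1.81569 = 0.550755

Final: 0.550755


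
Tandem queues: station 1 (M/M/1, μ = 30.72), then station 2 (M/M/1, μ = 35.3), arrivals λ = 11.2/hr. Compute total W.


Each node sees arrival rate λ = 11.2/hr (tandem ⇒ throughput preserved).
W₁ = 1/(μ₁−λ) = 1/(30.72−11.2) = 0.05123 hr
W₂ = 1/(μ₂−λ) = 1/(35.3−11.2) = 0.04149 hr
W_total = W₁ + W₂ = 0.05123 + 0.04149 = 0.09272 hr

Final: 0.09272 hr


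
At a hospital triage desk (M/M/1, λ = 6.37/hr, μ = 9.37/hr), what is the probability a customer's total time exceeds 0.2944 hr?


W ~ Exponential(μ−λ) for M/M/1.
μ − λ = 9.37 − 6.37 = 3.0000
P(W > t) = e^{−(μ−λ)t} = e^{−0.8832} = 0.413458

Final: 0.413458


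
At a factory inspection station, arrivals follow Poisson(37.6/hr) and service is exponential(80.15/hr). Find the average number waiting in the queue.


ρ = 37.6/80.15 = 0.4691
Lq = ρ²/(1−ρ) = 0.2201/0.5309 = 0.4145

Final: 0.4145


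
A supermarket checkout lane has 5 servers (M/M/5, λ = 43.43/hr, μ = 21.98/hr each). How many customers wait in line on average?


a = λ/μ = 1.9759; ρ = a/5 = 0.3952
P₀ = 0.137671
Lq = P₀·a^c·ρ / (c!·(1−ρ)²) = 0.137671·30.11693·0.3952/(120·0.36581)
= 0.03733

Final: 0.03733


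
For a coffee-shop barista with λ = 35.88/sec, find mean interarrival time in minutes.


Mean interarrival time = 1/λ = 1/35.88 second = 0.02787 second
In minutes: 0.02787 × 0.0166667 = 0.0004645 min

Final: 0.0004645 min


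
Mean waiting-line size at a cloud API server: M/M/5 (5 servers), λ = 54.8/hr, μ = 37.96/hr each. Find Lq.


a = λ/μ = 1.4436; ρ = a/5 = 0.2887
P₀ = 0.235765
Lq = P₀·a^c·ρ / (c!·(1−ρ)²) = 0.235765·6.27006·0.2887/(120·0.50591)
= 0.007030

Final: 0.007030


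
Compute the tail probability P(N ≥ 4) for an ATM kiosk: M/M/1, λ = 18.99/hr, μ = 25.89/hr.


ρ = 18.99/25.89 = 0.7335
P(N ≥ n) = ρ^n = 0.7335^4 = 0.289449

Final: 0.289449


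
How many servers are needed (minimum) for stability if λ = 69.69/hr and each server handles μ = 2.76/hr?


Stability requires cμ > λ ⇔ c > λ/μ.
λ/μ = 69.69/2.76 = 25.2500
Minimum integer c = ⌊25.2500⌋ + 1 = 26
Check: 26·2.76 = 71.76 > 69.69, while 25·2.76 = 69.00 ≤ 69.69

Final: 26 servers


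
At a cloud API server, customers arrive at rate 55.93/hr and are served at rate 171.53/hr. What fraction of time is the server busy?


ρ = λ/μ = 55.93/171.53 = 0.3261

Final: 0.3261


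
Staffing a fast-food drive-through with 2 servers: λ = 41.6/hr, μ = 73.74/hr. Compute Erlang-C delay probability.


a = λ/μ = 0.5641; ρ = a/2 = 0.2821
P₀ = 0.559975 (from M/M/c formula)
C(c,a) = [a^c/(c!(1−ρ))]·P₀ = [0.31826/(2·0.7179)]·0.559975
= 0.22165·0.559975 = 0.124119

Final: 0.124119


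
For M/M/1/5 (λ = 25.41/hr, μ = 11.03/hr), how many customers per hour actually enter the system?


ρ = 2.3037; P_K = (1−ρ)ρ^5/(1−ρ^6) = 0.569730
λ_eff = λ(1 − P_K) = 25.41·(1 − 0.569730) = 25.41·0.430270 = 10.9332 /hr

Final: 10.9332 /hr


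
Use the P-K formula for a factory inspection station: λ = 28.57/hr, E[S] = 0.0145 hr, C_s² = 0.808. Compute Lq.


ρ = λ·E[S] = 28.57·0.0145 = 0.4143
Lq = ρ²(1+C_s²)/(2(1−ρ)) = 0.1716·(1+0.808)/(2·0.5857)
= 0.1716·1.8080/1.1715 = 0.26486

Final: 0.26486


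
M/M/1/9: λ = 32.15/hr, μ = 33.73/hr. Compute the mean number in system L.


ρ = 32.15/33.73 = 0.9532
L = ρ[1 − (K+1)ρ^K + Kρ^(K+1)] / [(1−ρ)(1−ρ^(K+1))]
Numerator: 0.9532·(1 − 10·0.649354 + 9·0.618937) = 0.073287
Denominator: (0.04684)·(0.381063) = 0.017850
L = 0.073287/0.017850 = 4.1057

Final: 4.1057


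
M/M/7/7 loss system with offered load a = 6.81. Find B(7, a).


B(c,a) = (a^c/c!) / Σ_{k=0}^{c} a^k/k!
a^7/7! = 134.771868
Σ terms (k=0..7): 1.00000 + 6.81000 + 23.18805 + 52.63687 + 89.61428 + 122.05465 + 138.53202 + 134.77187 = 568.607736
B = 134.771868/568.607736 = 0.237021

Final: 0.237021


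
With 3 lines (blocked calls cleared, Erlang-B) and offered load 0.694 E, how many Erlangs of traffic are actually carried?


B(3,0.694) = 0.027987 (Erlang-B)
Carried load = a(1 − B) = 0.694·(1 − 0.027987) = 0.694·0.972013 = 0.6746 E

Final: 0.6746 Erlangs


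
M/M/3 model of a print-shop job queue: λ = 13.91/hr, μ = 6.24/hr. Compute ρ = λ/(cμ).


ρ = λ/(cμ) = 13.91/(3·6.24) = 13.91/18.72 = 0.7431

Final: 0.7431


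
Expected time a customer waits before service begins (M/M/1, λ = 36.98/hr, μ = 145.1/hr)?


ρ = 36.98/145.1 = 0.2549
Wq = ρ/(μ−λ) = 0.2549/(145.1 − 36.98) = 0.2549/108.12 = 0.002357 hr

Final: 0.002357 hr


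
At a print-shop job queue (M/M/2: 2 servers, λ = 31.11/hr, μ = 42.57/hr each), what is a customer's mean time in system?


a = 0.7308; ρ = 0.3654; P₀ = 0.464774
Lq = P₀·a^c·ρ/(c!(1−ρ)²) = 0.11261
Wq = Lq/λ = 0.11261/31.11 = 0.003620 hr
W = Wq + 1/μ = 0.003620 + 0.02349 = 0.02711 hr

Final: 0.02711 hr


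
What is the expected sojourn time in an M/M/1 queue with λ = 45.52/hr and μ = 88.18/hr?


W = 1/(μ−λ) = 1/(88.18 − 45.52) = 1/42.66 = 0.02344 hr

Final: 0.02344 hr


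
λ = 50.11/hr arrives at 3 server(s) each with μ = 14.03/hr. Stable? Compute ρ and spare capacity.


Total capacity cμ = 3·14.03 = 42.09/hr
ρ = λ/(cμ) = 50.11/42.09 = 1.1905
Stable ⇔ ρ < 1: NO
Spare capacity = cμ − λ = 42.09 − 50.11 = -8.02/hr

Final: ρ = 1.1905; unstable; margin = -8.02/hr


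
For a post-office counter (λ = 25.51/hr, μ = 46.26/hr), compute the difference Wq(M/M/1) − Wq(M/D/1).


ρ = 25.51/46.26 = 0.5514
Wq(M/M/1) = ρ/(μ−λ) = 0.5514/20.75 = 0.02658 hr
Wq(M/D/1) = ρ/(2(μ−λ)) = 0.01329 hr
Savings = 0.02658 − 0.01329 = 0.01329 hr

Final: 0.01329 hr


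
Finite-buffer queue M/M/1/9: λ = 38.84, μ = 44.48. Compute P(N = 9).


ρ = λ/μ = 38.84/44.48 = 0.8732
P_K = (1−ρ)ρ^K/(1−ρ^(K+1)) = (0.1268·0.295141)/(1 − 0.257718)
= 0.037423/0.742282 = 0.050417

Final: 0.050417


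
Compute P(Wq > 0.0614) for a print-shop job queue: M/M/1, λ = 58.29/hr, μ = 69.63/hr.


ρ = 58.29/69.63 = 0.8371
P(Wq > t) = ρ·e^{−(μ−λ)t} = 0.8371·e^{−0.6963}
= 0.8371·0.498438 = 0.417262

Final: 0.417262


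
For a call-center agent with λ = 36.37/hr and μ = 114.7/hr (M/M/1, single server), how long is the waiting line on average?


ρ = 36.37/114.7 = 0.3171
Lq = ρ²/(1−ρ) = 0.1005/0.6829 = 0.1472

Final: 0.1472


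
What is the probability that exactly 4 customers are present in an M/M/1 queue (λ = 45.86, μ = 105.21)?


ρ = 45.86/105.21 = 0.4359
P_n = (1−ρ)·ρ^n = (1 − 0.4359)·0.4359^4 = 0.5641·0.036100 = 0.020364

Final: 0.020364


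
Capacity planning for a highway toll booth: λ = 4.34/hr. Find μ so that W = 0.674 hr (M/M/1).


W = 1/(μ−λ) ⇒ μ − λ = 1/W = 1/0.674 = 1.4837
μ = λ + 1/W = 4.34 + 1.4837 = 5.8237 per hr

Final: 5.8237 /hr


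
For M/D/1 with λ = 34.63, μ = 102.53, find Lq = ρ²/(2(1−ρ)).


ρ = 34.63/102.53 = 0.3378
M/D/1: Lq = ρ²/(2(1−ρ)) = 0.1141/(2·0.6622) = 0.08613

Final: 0.08613


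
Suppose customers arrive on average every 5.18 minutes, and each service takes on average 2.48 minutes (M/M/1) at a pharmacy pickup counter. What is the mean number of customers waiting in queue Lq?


λ = 60/5.18 = 11.5830 /hr
μ = 60/2.48 = 24.1935 /hr
ρ = λ/μ = 11.5830/24.1935 = 0.4788
Lq = ρ²/(1−ρ) = 0.2292/0.5212 = 0.4398

Final: 0.4398


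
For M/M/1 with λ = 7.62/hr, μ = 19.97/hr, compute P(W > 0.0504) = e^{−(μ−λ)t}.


W ~ Exponential(μ−λ) for M/M/1.
μ − λ = 19.97 − 7.62 = 12.3500
P(W > t) = e^{−(μ−λ)t} = e^{−0.6224} = 0.536633

Final: 0.536633


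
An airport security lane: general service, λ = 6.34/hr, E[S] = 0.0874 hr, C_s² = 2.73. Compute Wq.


ρ = λ·E[S] = 6.34·0.0874 = 0.5541
E[S²] = E[S]²(1+C_s²) = 0.0874²·(1+2.73) = 0.028493
Wq = λ·E[S²]/(2(1−ρ)) = 6.34·0.028493/(2·0.4459) = 0.20257 hr

Final: 0.20257 hr


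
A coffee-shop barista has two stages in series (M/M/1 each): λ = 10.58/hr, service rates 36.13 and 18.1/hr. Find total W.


Each node sees arrival rate λ = 10.58/hr (tandem ⇒ throughput preserved).
W₁ = 1/(μ₁−λ) = 1/(36.13−10.58) = 0.03914 hr
W₂ = 1/(μ₂−λ) = 1/(18.1−10.58) = 0.13298 hr
W_total = W₁ + W₂ = 0.03914 + 0.13298 = 0.17212 hr

Final: 0.17212 hr


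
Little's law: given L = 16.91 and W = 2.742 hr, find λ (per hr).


λ = L/W = 16.91/2.742 = 6.1670 /hr

Final: 6.1670 /hr


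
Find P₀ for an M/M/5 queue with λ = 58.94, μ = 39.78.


a = λ/μ = 58.94/39.78 = 1.4816; ρ = a/c = 0.2963
Σ_{k=0}^{4} a^k/k! (terms k=0..4) = 1.00000 + 1.48165 + 1.09764 + 0.54211 + 0.20080 = 4.32220
Tail: a^5/(5!(1−ρ)) = 7.14047/(120·0.7037) = 0.08456
P₀ = 1/(4.32220 + 0.08456) = 1/4.40676 = 0.226924

Final: 0.226924


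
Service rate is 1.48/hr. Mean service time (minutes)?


Mean service time = 1/μ = 1/1.48 hour = 0.67568 hour
In minutes: 0.67568 × 60 = 40.5405 min

Final: 40.5405 min


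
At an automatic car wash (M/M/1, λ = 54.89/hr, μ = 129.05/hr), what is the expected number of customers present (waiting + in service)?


ρ = λ/μ = 54.89/129.05 = 0.4253
L = ρ/(1−ρ) = 0.4253/(1 − 0.4253) = 0.4253/0.5747 = 0.7402

Final: 0.7402


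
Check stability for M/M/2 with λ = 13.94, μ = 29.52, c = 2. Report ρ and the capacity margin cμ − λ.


Total capacity cμ = 2·29.52 = 59.04/hr
ρ = λ/(cμ) = 13.94/59.04 = 0.2361
Stable ⇔ ρ < 1: YES
Spare capacity = cμ − λ = 59.04 − 13.94 = 45.10/hr

Final: ρ = 0.2361; stable; margin = 45.10/hr


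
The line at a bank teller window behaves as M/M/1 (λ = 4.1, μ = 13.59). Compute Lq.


ρ = 4.1/13.59 = 0.3017
Lq = ρ²/(1−ρ) = 0.09102/0.6983 = 0.1303

Final: 0.1303


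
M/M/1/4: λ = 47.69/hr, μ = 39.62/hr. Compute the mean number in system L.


ρ = 47.69/39.62 = 1.2037
L = ρ[1 − (K+1)ρ^K + Kρ^(K+1)] / [(1−ρ)(1−ρ^(K+1))]
Numerator: 1.2037·(1 − 5·2.099188 + 4·2.526762) = 0.735577
Denominator: (-0.2037)·(-1.526762) = 0.310978
L = 0.735577/0.310978 = 2.3654

Final: 2.3654


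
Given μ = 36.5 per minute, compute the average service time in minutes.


Mean service time = 1/μ = 1/36.5 minute = 0.02740 minute
In minutes: 0.02740 × 1 = 0.02740 min

Final: 0.02740 min


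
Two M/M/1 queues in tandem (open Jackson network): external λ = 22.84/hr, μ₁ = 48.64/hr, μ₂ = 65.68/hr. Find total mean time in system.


Each node sees arrival rate λ = 22.84/hr (tandem ⇒ throughput preserved).
W₁ = 1/(μ₁−λ) = 1/(48.64−22.84) = 0.03876 hr
W₂ = 1/(μ₂−λ) = 1/(65.68−22.84) = 0.02334 hr
W_total = W₁ + W₂ = 0.03876 + 0.02334 = 0.06210 hr

Final: 0.06210 hr


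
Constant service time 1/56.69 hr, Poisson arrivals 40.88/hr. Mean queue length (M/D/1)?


ρ = 40.88/56.69 = 0.7211
M/D/1: Lq = ρ²/(2(1−ρ)) = 0.5200/(2·0.2789) = 0.93230

Final: 0.93230


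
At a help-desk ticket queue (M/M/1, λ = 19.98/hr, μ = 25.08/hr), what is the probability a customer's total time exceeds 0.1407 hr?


W ~ Exponential(μ−λ) for M/M/1.
μ − λ = 25.08 − 19.98 = 5.1000
P(W > t) = e^{−(μ−λ)t} = e^{−0.7176} = 0.487937

Final: 0.487937


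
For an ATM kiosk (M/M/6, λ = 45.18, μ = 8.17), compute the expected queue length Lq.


a = λ/μ = 5.5300; ρ = a/6 = 0.9217
P₀ = 0.001565
Lq = P₀·a^c·ρ / (c!·(1−ρ)²) = 0.001565·28598.61626·0.9217/(720·0.006136)
= 9.33438

Final: 9.33438


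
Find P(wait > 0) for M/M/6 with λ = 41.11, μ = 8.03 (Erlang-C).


a = λ/μ = 5.1196; ρ = a/6 = 0.8533
P₀ = 0.003705 (from M/M/c formula)
C(c,a) = [a^c/(c!(1−ρ))]·P₀ = [18004.93629/(720·0.1467)]·0.003705
= 170.41447·0.003705 = 0.631321

Final: 0.631321


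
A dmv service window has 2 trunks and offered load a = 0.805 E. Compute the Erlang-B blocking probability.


B(c,a) = (a^c/c!) / Σ_{k=0}^{c} a^k/k!
a^2/2! = 0.324013
Σ terms (k=0..2): 1.00000 + 0.80500 + 0.32401 = 2.129012
B = 0.324013/2.129012 = 0.152189

Final: 0.152189


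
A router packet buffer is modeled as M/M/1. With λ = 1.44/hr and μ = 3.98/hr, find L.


ρ = λ/μ = 1.44/3.98 = 0.3618
L = ρ/(1−ρ) = 0.3618/(1 − 0.3618) = 0.3618/0.6382 = 0.5669

Final: 0.5669


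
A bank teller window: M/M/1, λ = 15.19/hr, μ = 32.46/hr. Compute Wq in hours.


ρ = 15.19/32.46 = 0.4680
Wq = ρ/(μ−λ) = 0.4680/(32.46 − 15.19) = 0.4680/17.27 = 0.02710 hr

Final: 0.02710 hr


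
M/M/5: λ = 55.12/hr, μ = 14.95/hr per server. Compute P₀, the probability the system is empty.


a = λ/μ = 55.12/14.95 = 3.6870; ρ = a/c = 0.7374
Σ_{k=0}^{4} a^k/k! (terms k=0..4) = 1.00000 + 3.68696 + 6.79682 + 8.35320 + 7.69947 = 27.53645
Tail: a^5/(5!(1−ρ)) = 681.30265/(120·0.2626) = 21.61970
P₀ = 1/(27.53645 + 21.61970) = 1/49.15615 = 0.020343

Final: 0.020343


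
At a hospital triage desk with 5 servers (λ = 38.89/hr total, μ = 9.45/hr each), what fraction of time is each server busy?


ρ = λ/(cμ) = 38.89/(5·9.45) = 38.89/47.25 = 0.8231

Final: 0.8231


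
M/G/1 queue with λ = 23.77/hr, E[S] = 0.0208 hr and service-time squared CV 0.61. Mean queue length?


ρ = λ·E[S] = 23.77·0.0208 = 0.4944
Lq = ρ²(1+C_s²)/(2(1−ρ)) = 0.2444·(1+0.61)/(2·0.5056)
= 0.2444·1.6100/1.0112 = 0.38921

Final: 0.38921


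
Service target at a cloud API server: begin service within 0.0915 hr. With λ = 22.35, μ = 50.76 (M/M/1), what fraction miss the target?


ρ = 22.35/50.76 = 0.4403
P(Wq > t) = ρ·e^{−(μ−λ)t} = 0.4403·e^{−2.5995}
= 0.4403·0.074310 = 0.032719

Final: 0.032719


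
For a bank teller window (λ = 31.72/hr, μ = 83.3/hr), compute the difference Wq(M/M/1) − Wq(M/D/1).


ρ = 31.72/83.3 = 0.3808
Wq(M/M/1) = ρ/(μ−λ) = 0.3808/51.58 = 0.007383 hr
Wq(M/D/1) = ρ/(2(μ−λ)) = 0.003691 hr
Savings = 0.007383 − 0.003691 = 0.003691 hr

Final: 0.003691 hr


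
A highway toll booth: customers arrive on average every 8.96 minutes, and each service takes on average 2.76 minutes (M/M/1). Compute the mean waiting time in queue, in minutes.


λ = 60/8.96 = 6.6964 /hr
μ = 60/2.76 = 21.7391 /hr
ρ = λ/μ = 6.6964/21.7391 = 0.3080
Wq = ρ/(μ−λ) = 0.3080/(21.7391−6.6964) = 0.02048 hr
In minutes: 0.02048·60 = 1.229 min

Final: 1.229 min


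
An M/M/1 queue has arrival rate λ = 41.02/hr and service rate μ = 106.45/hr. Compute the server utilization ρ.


ρ = λ/μ = 41.02/106.45 = 0.3853

Final: 0.3853


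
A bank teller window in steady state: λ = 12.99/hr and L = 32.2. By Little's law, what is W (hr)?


W = L/λ = 32.2/12.99 = 2.4788 hr

Final: 2.4788 hr


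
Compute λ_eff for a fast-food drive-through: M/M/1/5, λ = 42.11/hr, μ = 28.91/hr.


ρ = 1.4566; P_K = (1−ρ)ρ^5/(1−ρ^6) = 0.350125
λ_eff = λ(1 − P_K) = 42.11·(1 − 0.350125) = 42.11·0.649875 = 27.3662 /hr

Final: 27.3662 /hr


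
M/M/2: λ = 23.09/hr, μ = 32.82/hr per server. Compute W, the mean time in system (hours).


a = 0.7035; ρ = 0.3518; P₀ = 0.479545
Lq = P₀·a^c·ρ/(c!(1−ρ)²) = 0.09935
Wq = Lq/λ = 0.09935/23.09 = 0.004303 hr
W = Wq + 1/μ = 0.004303 + 0.03047 = 0.03477 hr

Final: 0.03477 hr


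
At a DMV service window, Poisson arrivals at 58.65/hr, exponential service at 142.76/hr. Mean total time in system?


W = 1/(μ−λ) = 1/(142.76 − 58.65) = 1/84.11 = 0.01189 hr

Final: 0.01189 hr


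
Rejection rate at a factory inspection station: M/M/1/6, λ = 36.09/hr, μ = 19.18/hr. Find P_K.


ρ = λ/μ = 36.09/19.18 = 1.8816
P_K = (1−ρ)ρ^K/(1−ρ^(K+1)) = (-0.8816·44.384331)/(1 − 83.515667)
= -39.131336/-82.515667 = 0.474229

Final: 0.474229


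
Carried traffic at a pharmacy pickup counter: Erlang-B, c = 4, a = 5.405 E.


B(4,5.405) = 0.429013 (Erlang-B)
Carried load = a(1 − B) = 5.405·(1 − 0.429013) = 5.405·0.570987 = 3.0862 E

Final: 3.0862 Erlangs


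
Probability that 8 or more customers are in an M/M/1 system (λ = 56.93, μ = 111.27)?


ρ = 56.93/111.27 = 0.5116
P(N ≥ n) = ρ^n = 0.5116^8 = 0.004696

Final: 0.004696


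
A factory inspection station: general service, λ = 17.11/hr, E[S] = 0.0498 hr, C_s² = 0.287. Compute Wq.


ρ = λ·E[S] = 17.11·0.0498 = 0.8521
E[S²] = E[S]²(1+C_s²) = 0.0498²·(1+0.287) = 0.003192
Wq = λ·E[S²]/(2(1−ρ)) = 17.11·0.003192/(2·0.1479) = 0.18460 hr

Final: 0.18460 hr


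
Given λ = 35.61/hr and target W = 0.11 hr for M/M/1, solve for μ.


W = 1/(μ−λ) ⇒ μ − λ = 1/W = 1/0.11 = 9.0909
μ = λ + 1/W = 35.61 + 9.0909 = 44.7009 per hr

Final: 44.7009 /hr


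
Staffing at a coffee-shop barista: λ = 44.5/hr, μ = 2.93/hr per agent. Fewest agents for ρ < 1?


Stability requires cμ > λ ⇔ c > λ/μ.
λ/μ = 44.5/2.93 = 15.1877
Minimum integer c = ⌊15.1877⌋ + 1 = 16
Check: 16·2.93 = 46.88 > 44.5, while 15·2.93 = 43.95 ≤ 44.5

Final: 16 servers


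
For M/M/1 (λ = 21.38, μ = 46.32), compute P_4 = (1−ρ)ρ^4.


ρ = 21.38/46.32 = 0.4616
P_n = (1−ρ)·ρ^n = (1 − 0.4616)·0.4616^4 = 0.5384·0.045390 = 0.024439

Final: 0.024439


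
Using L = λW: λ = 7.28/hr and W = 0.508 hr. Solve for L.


L = λW = 7.28·0.508 = 3.6982

Final: 3.6982


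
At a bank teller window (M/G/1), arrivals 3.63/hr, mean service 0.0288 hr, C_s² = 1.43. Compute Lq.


ρ = λ·E[S] = 3.63·0.0288 = 0.1045
Lq = ρ²(1+C_s²)/(2(1−ρ)) = 0.01093·(1+1.43)/(2·0.8955)
= 0.01093·2.4300/1.7909 = 0.01483

Final: 0.01483


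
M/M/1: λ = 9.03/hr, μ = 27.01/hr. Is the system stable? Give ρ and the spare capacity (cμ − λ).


Total capacity cμ = 1·27.01 = 27.01/hr
ρ = λ/(cμ) = 9.03/27.01 = 0.3343
Stable ⇔ ρ < 1: YES
Spare capacity = cμ − λ = 27.01 − 9.03 = 17.98/hr

Final: ρ = 0.3343; stable; margin = 17.98/hr


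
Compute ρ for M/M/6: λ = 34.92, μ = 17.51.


ρ = λ/(cμ) = 34.92/(6·17.51) = 34.92/105.06 = 0.3324

Final: 0.3324


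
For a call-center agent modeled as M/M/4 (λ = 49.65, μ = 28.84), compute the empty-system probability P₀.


a = λ/μ = 49.65/28.84 = 1.7216; ρ = a/c = 0.4304
Σ_{k=0}^{3} a^k/k! (terms k=0..3) = 1.00000 + 1.72157 + 1.48190 + 0.85040 = 5.05386
Tail: a^4/(4!(1−ρ)) = 8.78407/(24·0.5696) = 0.64255
P₀ = 1/(5.05386 + 0.64255) = 1/5.69641 = 0.175549

Final: 0.175549


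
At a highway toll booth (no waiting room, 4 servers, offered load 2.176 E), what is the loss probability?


B(c,a) = (a^c/c!) / Σ_{k=0}^{c} a^k/k!
a^4/4! = 0.934167
Σ terms (k=0..4): 1.00000 + 2.17600 + 2.36749 + 1.71722 + 0.93417 = 8.194873
B = 0.934167/8.194873 = 0.113994

Final: 0.113994


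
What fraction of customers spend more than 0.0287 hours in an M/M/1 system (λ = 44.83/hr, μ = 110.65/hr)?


W ~ Exponential(μ−λ) for M/M/1.
μ − λ = 110.65 − 44.83 = 65.8200
P(W > t) = e^{−(μ−λ)t} = e^{−1.8890} = 0.151218

Final: 0.151218


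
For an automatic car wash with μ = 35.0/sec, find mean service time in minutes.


Mean service time = 1/μ = 1/35.0 second = 0.02857 second
In minutes: 0.02857 × 0.0166667 = 0.0004762 min

Final: 0.0004762 min


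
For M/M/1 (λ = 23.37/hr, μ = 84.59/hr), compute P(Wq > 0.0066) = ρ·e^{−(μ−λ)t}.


ρ = 23.37/84.59 = 0.2763
P(Wq > t) = ρ·e^{−(μ−λ)t} = 0.2763·e^{−0.4041}
= 0.2763·0.667609 = 0.184443

Final: 0.184443


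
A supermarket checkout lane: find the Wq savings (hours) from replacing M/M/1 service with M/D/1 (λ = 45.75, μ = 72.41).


ρ = 45.75/72.41 = 0.6318
Wq(M/M/1) = ρ/(μ−λ) = 0.6318/26.66 = 0.02370 hr
Wq(M/D/1) = ρ/(2(μ−λ)) = 0.01185 hr
Savings = 0.02370 − 0.01185 = 0.01185 hr

Final: 0.01185 hr


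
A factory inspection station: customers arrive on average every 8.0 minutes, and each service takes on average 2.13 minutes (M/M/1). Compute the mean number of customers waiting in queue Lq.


λ = 60/8.0 = 7.5000 /hr
μ = 60/2.13 = 28.1690 /hr
ρ = λ/μ = 7.5000/28.1690 = 0.2662
Lq = ρ²/(1−ρ) = 0.07089/0.7338 = 0.09661

Final: 0.09661


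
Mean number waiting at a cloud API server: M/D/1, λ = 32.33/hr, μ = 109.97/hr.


ρ = 32.33/109.97 = 0.2940
M/D/1: Lq = ρ²/(2(1−ρ)) = 0.08643/(2·0.7060) = 0.06121

Final: 0.06121


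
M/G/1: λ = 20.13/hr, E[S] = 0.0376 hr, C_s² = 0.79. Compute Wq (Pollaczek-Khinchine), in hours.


ρ = λ·E[S] = 20.13·0.0376 = 0.7569
E[S²] = E[S]²(1+C_s²) = 0.0376²·(1+0.79) = 0.002531
Wq = λ·E[S²]/(2(1−ρ)) = 20.13·0.002531/(2·0.2431) = 0.10477 hr

Final: 0.10477 hr


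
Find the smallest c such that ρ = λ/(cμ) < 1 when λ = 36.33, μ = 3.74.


Stability requires cμ > λ ⇔ c > λ/μ.
λ/μ = 36.33/3.74 = 9.7139
Minimum integer c = ⌊9.7139⌋ + 1 = 10
Check: 10·3.74 = 37.40 > 36.33, while 9·3.74 = 33.66 ≤ 36.33

Final: 10 servers


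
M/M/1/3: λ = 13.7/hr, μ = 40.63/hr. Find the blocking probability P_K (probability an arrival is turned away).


ρ = λ/μ = 13.7/40.63 = 0.3372
P_K = (1−ρ)ρ^K/(1−ρ^(K+1)) = (0.6628·0.038337)/(1 − 0.012927)
= 0.025410/0.987073 = 0.025743

Final: 0.025743


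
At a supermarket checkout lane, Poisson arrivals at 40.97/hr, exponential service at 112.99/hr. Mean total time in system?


W = 1/(μ−λ) = 1/(112.99 − 40.97) = 1/72.02 = 0.01389 hr

Final: 0.01389 hr


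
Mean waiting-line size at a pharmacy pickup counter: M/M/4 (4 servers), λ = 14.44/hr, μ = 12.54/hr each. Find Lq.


a = λ/μ = 1.1515; ρ = a/4 = 0.2879
P₀ = 0.315272
Lq = P₀·a^c·ρ / (c!·(1−ρ)²) = 0.315272·1.75824·0.2879/(24·0.50712)
= 0.01311

Final: 0.01311


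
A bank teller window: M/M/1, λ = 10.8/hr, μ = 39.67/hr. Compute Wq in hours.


ρ = 10.8/39.67 = 0.2722
Wq = ρ/(μ−λ) = 0.2722/(39.67 − 10.8) = 0.2722/28.87 = 0.009430 hr

Final: 0.009430 hr


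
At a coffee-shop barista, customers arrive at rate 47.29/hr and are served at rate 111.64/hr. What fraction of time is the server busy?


ρ = λ/μ = 47.29/111.64 = 0.4236

Final: 0.4236


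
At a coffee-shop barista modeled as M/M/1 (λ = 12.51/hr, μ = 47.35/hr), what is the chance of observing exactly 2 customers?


ρ = 12.51/47.35 = 0.2642
P_n = (1−ρ)·ρ^n = (1 − 0.2642)·0.2642^2 = 0.7358·0.069803 = 0.051361

Final: 0.051361


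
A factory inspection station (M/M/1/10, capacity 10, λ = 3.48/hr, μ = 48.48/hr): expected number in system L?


ρ = 3.48/48.48 = 0.07178
L = ρ[1 − (K+1)ρ^K + Kρ^(K+1)] / [(1−ρ)(1−ρ^(K+1))]
Numerator: 0.07178·(1 − 11·3.632e-12 + 10·2.607e-13) = 0.071782
Denominator: (0.9282)·(1.000000) = 0.928218
L = 0.071782/0.928218 = 0.07733

Final: 0.07733


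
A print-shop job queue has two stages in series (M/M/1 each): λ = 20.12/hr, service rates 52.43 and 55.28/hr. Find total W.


Each node sees arrival rate λ = 20.12/hr (tandem ⇒ throughput preserved).
W₁ = 1/(μ₁−λ) = 1/(52.43−20.12) = 0.03095 hr
W₂ = 1/(μ₂−λ) = 1/(55.28−20.12) = 0.02844 hr
W_total = W₁ + W₂ = 0.03095 + 0.02844 = 0.05939 hr

Final: 0.05939 hr


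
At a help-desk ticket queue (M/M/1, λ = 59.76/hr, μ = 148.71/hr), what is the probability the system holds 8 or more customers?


ρ = 59.76/148.71 = 0.4019
P(N ≥ n) = ρ^n = 0.4019^8 = 0.0006801

Final: 0.0006801


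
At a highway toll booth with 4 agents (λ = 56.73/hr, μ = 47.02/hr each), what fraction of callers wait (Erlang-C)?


a = λ/μ = 1.2065; ρ = a/4 = 0.3016
P₀ = 0.298198 (from M/M/c formula)
C(c,a) = [a^c/(c!(1−ρ))]·P₀ = [2.11895/(24·0.6984)]·0.298198
= 0.12642·0.298198 = 0.037699

Final: 0.037699


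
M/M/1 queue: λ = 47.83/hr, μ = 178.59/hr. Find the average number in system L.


ρ = λ/μ = 47.83/178.59 = 0.2678
L = ρ/(1−ρ) = 0.2678/(1 − 0.2678) = 0.2678/0.7322 = 0.3658

Final: 0.3658


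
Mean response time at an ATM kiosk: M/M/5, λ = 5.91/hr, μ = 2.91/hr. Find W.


a = 2.0309; ρ = 0.4062; P₀ = 0.130155
Lq = P₀·a^c·ρ/(c!(1−ρ)²) = 0.04317
Wq = Lq/λ = 0.04317/5.91 = 0.007304 hr
W = Wq + 1/μ = 0.007304 + 0.34364 = 0.35095 hr

Final: 0.35095 hr


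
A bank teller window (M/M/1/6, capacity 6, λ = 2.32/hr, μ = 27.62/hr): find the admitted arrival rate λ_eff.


ρ = 0.08400; P_K = (1−ρ)ρ^6/(1−ρ^7) = 0.0000003217
λ_eff = λ(1 − P_K) = 2.32·(1 − 0.0000003217) = 2.32·1.000000 = 2.3200 /hr

Final: 2.3200 /hr


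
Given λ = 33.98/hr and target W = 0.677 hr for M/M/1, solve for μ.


W = 1/(μ−λ) ⇒ μ − λ = 1/W = 1/0.677 = 1.4771
μ = λ + 1/W = 33.98 + 1.4771 = 35.4571 per hr

Final: 35.4571 /hr


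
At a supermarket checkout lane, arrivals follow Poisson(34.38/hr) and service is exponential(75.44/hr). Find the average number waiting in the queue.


ρ = 34.38/75.44 = 0.4557
Lq = ρ²/(1−ρ) = 0.2077/0.5443 = 0.3816

Final: 0.3816


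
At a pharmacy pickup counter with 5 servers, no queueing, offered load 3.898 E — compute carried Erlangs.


B(5,3.898) = 0.189929 (Erlang-B)
Carried load = a(1 − B) = 3.898·(1 − 0.189929) = 3.898·0.810071 = 3.1577 E

Final: 3.1577 Erlangs


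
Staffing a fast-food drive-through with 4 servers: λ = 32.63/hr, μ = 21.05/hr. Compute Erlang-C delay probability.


a = λ/μ = 1.5501; ρ = a/4 = 0.3875
P₀ = 0.209858 (from M/M/c formula)
C(c,a) = [a^c/(c!(1−ρ))]·P₀ = [5.77378/(24·0.6125)]·0.209858
= 0.39279·0.209858 = 0.082431

Final: 0.082431


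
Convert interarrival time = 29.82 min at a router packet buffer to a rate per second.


λ = 1/(interarrival time) in consistent units.
1 second = 0.0166667 min, so λ = 0.0166667/29.82 = 0.0005589 per second

Final: 0.0005589 /sec


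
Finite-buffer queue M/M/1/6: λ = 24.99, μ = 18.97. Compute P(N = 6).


ρ = λ/μ = 24.99/18.97 = 1.3173
P_K = (1−ρ)ρ^K/(1−ρ^(K+1)) = (-0.3173·5.226291)/(1 − 6.884818)
= -1.658528/-5.884818 = 0.281832

Final: 0.281832


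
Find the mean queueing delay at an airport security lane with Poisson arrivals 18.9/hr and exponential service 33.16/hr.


ρ = 18.9/33.16 = 0.5700
Wq = ρ/(μ−λ) = 0.5700/(33.16 − 18.9) = 0.5700/14.26 = 0.03997 hr

Final: 0.03997 hr


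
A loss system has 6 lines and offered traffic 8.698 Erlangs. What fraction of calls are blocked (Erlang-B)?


B(c,a) = (a^c/c!) / Σ_{k=0}^{c} a^k/k!
a^6/6! = 601.428388
Σ terms (k=0..6): 1.00000 + 8.69800 + 37.82760 + 109.67483 + 238.48791 + 414.87357 + 601.42839 = 1411.990302
B = 601.428388/1411.990302 = 0.425944

Final: 0.425944


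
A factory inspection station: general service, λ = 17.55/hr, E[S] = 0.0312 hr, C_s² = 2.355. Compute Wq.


ρ = λ·E[S] = 17.55·0.0312 = 0.5476
E[S²] = E[S]²(1+C_s²) = 0.0312²·(1+2.355) = 0.003266
Wq = λ·E[S²]/(2(1−ρ)) = 17.55·0.003266/(2·0.4524) = 0.06334 hr

Final: 0.06334 hr


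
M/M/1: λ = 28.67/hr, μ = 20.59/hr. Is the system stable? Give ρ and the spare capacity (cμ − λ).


Total capacity cμ = 1·20.59 = 20.59/hr
ρ = λ/(cμ) = 28.67/20.59 = 1.3924
Stable ⇔ ρ < 1: NO
Spare capacity = cμ − λ = 20.59 − 28.67 = -8.08/hr

Final: ρ = 1.3924; unstable; margin = -8.08/hr


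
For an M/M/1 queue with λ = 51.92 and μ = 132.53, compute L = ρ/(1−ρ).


ρ = λ/μ = 51.92/132.53 = 0.3918
L = ρ/(1−ρ) = 0.3918/(1 − 0.3918) = 0.3918/0.6082 = 0.6441

Final: 0.6441


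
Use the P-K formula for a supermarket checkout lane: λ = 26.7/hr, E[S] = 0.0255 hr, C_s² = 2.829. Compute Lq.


ρ = λ·E[S] = 26.7·0.0255 = 0.6808
Lq = ρ²(1+C_s²)/(2(1−ρ)) = 0.4636·(1+2.829)/(2·0.3192)
= 0.4636·3.8290/0.6383 = 2.78076

Final: 2.78076


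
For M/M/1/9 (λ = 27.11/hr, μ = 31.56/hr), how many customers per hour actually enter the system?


ρ = 0.8590; P_K = (1−ρ)ρ^9/(1−ρ^10) = 0.045958
λ_eff = λ(1 − P_K) = 27.11·(1 − 0.045958) = 27.11·0.954042 = 25.8641 /hr

Final: 25.8641 /hr


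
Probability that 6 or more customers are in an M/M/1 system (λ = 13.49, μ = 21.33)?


ρ = 13.49/21.33 = 0.6324
P(N ≥ n) = ρ^n = 0.6324^6 = 0.063992

Final: 0.063992


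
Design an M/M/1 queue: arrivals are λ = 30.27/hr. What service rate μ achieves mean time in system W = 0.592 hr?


W = 1/(μ−λ) ⇒ μ − λ = 1/W = 1/0.592 = 1.6892
μ = λ + 1/W = 30.27 + 1.6892 = 31.9592 per hr

Final: 31.9592 /hr


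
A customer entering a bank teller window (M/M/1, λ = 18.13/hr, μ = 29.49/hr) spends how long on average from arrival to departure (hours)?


W = 1/(μ−λ) = 1/(29.49 − 18.13) = 1/11.36 = 0.08803 hr

Final: 0.08803 hr


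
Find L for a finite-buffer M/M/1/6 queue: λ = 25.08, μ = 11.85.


ρ = 25.08/11.85 = 2.1165
L = ρ[1 − (K+1)ρ^K + Kρ^(K+1)] / [(1−ρ)(1−ρ^(K+1))]
Numerator: 2.1165·(1 − 7·89.878350 + 6·190.223546) = 1086.149877
Denominator: (-1.1165)·(-189.223546) = 211.259706
L = 1086.149877/211.259706 = 5.1413

Final: 5.1413


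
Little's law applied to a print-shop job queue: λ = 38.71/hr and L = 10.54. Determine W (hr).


W = L/λ = 10.54/38.71 = 0.2723 hr

Final: 0.2723 hr


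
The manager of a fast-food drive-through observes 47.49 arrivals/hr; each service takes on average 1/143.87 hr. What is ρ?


ρ = λ/μ = 47.49/143.87 = 0.3301

Final: 0.3301


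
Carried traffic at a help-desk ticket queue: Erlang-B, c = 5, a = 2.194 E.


B(5,2.194) = 0.048416 (Erlang-B)
Carried load = a(1 − B) = 2.194·(1 − 0.048416) = 2.194·0.951584 = 2.0878 E

Final: 2.0878 Erlangs


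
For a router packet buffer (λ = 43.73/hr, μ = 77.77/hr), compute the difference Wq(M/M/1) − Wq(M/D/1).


ρ = 43.73/77.77 = 0.5623
Wq(M/M/1) = ρ/(μ−λ) = 0.5623/34.04 = 0.01652 hr
Wq(M/D/1) = ρ/(2(μ−λ)) = 0.008259 hr
Savings = 0.01652 − 0.008259 = 0.008259 hr

Final: 0.008259 hr


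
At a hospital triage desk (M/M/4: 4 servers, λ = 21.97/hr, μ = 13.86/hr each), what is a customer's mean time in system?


a = 1.5851; ρ = 0.3963; P₀ = 0.202387
Lq = P₀·a^c·ρ/(c!(1−ρ)²) = 0.05789
Wq = Lq/λ = 0.05789/21.97 = 0.002635 hr
W = Wq + 1/μ = 0.002635 + 0.07215 = 0.07478 hr

Final: 0.07478 hr


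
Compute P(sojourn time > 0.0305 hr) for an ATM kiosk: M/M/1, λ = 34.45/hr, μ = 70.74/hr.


W ~ Exponential(μ−λ) for M/M/1.
μ − λ = 70.74 − 34.45 = 36.2900
P(W > t) = e^{−(μ−λ)t} = e^{−1.1068} = 0.330600

Final: 0.330600


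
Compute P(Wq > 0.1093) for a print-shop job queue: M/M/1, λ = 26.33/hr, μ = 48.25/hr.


ρ = 26.33/48.25 = 0.5457
P(Wq > t) = ρ·e^{−(μ−λ)t} = 0.5457·e^{−2.3959}
= 0.5457·0.091095 = 0.049710

Final: 0.049710


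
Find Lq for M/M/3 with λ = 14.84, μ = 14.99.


a = λ/μ = 0.9900; ρ = a/3 = 0.3300
P₀ = 0.367458
Lq = P₀·a^c·ρ / (c!·(1−ρ)²) = 0.367458·0.97028·0.3300/(6·0.44890)
= 0.04368

Final: 0.04368


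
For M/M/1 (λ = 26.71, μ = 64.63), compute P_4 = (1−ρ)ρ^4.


ρ = 26.71/64.63 = 0.4133
P_n = (1−ρ)·ρ^n = (1 − 0.4133)·0.4133^4 = 0.5867·0.029172 = 0.017116

Final: 0.017116
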